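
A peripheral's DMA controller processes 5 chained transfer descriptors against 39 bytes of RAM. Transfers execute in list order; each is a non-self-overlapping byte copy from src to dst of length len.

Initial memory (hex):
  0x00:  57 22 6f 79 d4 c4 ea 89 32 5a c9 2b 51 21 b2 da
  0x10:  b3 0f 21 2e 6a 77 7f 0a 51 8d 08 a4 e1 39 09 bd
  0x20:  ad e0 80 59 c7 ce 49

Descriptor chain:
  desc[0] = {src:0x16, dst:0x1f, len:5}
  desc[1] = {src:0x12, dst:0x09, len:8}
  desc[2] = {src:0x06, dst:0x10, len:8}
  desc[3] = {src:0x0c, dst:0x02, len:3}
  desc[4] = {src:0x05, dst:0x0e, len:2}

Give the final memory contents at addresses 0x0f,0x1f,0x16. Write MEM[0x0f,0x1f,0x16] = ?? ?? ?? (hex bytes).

#0 dst[0x1f+5] := {0x7f,0x0a,0x51,0x8d,0x08}
#1 dst[0x09+8] := {0x21,0x2e,0x6a,0x77,0x7f,0x0a,0x51,0x8d}
#2 dst[0x10+8] := {0xea,0x89,0x32,0x21,0x2e,0x6a,0x77,0x7f}
#3 dst[0x02+3] := {0x77,0x7f,0x0a}
#4 dst[0x0e+2] := {0xc4,0xea}
query mem[0x0f]=0xea, mem[0x1f]=0x7f, mem[0x16]=0x77

MEM[0x0f,0x1f,0x16] = ea 7f 77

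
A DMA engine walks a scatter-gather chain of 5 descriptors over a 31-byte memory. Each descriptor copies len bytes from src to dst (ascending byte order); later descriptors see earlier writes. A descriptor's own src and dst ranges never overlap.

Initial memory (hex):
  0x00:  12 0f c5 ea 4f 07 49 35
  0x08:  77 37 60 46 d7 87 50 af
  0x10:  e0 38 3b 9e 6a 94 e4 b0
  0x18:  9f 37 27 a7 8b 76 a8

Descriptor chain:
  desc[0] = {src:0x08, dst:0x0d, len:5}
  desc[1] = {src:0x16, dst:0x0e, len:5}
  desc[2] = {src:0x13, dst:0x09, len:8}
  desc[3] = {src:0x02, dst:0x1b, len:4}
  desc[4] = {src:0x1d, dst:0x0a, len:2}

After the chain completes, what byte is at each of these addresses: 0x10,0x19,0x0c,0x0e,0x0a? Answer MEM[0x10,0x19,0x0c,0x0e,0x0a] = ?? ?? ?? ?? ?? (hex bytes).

MEM[0x10,0x19,0x0c,0x0e,0x0a] = 27 37 e4 9f 4f

[0] 0x08->0x0d len=5 : 77 37 60 46 d7
[1] 0x16->0x0e len=5 : e4 b0 9f 37 27
[2] 0x13->0x09 len=8 : 9e 6a 94 e4 b0 9f 37 27
[3] 0x02->0x1b len=4 : c5 ea 4f 07
[4] 0x1d->0x0a len=2 : 4f 07
query mem[0x10]=0x27, mem[0x19]=0x37, mem[0x0c]=0xe4, mem[0x0e]=0x9f, mem[0x0a]=0x4f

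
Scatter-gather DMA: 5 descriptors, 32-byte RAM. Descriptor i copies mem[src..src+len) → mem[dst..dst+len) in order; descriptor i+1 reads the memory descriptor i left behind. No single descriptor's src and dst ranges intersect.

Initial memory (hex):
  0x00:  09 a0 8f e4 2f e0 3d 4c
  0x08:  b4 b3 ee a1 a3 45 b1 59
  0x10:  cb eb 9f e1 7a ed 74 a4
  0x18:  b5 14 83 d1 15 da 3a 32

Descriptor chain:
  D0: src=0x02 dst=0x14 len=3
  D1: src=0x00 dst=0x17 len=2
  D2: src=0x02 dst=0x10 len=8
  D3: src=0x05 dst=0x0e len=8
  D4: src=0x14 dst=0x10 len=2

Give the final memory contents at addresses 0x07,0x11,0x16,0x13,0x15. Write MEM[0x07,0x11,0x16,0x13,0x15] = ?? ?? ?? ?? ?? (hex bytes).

MEM[0x07,0x11,0x16,0x13,0x15] = 4c a3 b4 ee a3

  after D0: wrote 3B at 0x14 = 8fe42f
  after D1: wrote 2B at 0x17 = 09a0
  after D2: wrote 8B at 0x10 = 8fe42fe03d4cb4b3
  after D3: wrote 8B at 0x0e = e03d4cb4b3eea1a3
  after D4: wrote 2B at 0x10 = a1a3
query mem[0x07]=0x4c, mem[0x11]=0xa3, mem[0x16]=0xb4, mem[0x13]=0xee, mem[0x15]=0xa3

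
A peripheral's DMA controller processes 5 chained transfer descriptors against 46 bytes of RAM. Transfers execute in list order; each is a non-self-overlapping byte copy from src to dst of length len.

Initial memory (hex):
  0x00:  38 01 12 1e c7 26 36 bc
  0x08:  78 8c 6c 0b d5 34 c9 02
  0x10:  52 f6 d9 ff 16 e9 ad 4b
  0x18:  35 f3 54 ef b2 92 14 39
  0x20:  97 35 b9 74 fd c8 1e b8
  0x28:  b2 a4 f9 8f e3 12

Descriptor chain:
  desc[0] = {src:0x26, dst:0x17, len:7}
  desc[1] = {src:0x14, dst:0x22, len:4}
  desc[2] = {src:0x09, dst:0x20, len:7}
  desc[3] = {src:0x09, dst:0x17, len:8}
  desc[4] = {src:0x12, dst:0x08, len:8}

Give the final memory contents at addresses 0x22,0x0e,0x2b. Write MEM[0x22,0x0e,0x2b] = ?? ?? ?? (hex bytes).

MEM[0x22,0x0e,0x2b] = 0b 6c 8f

D0: mem[0x17..0x1d] <- [1e b8 b2 a4 f9 8f e3]
D1: mem[0x22..0x25] <- [16 e9 ad 1e]
D2: mem[0x20..0x26] <- [8c 6c 0b d5 34 c9 02]
D3: mem[0x17..0x1e] <- [8c 6c 0b d5 34 c9 02 52]
D4: mem[0x08..0x0f] <- [d9 ff 16 e9 ad 8c 6c 0b]
query mem[0x22]=0x0b, mem[0x0e]=0x6c, mem[0x2b]=0x8f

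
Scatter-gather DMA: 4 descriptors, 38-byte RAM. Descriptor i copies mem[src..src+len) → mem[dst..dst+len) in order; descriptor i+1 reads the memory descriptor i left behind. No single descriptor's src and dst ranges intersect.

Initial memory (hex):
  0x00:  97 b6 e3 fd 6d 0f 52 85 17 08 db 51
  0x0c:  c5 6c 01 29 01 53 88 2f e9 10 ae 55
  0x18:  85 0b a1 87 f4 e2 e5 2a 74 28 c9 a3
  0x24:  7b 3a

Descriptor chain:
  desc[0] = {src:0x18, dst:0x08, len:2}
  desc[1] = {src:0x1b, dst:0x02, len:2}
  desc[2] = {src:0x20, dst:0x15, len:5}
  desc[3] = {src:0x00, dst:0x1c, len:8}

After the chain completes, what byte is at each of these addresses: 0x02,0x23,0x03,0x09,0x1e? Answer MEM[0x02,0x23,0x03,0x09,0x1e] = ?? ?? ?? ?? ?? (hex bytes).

#0 dst[0x08+2] := {0x85,0x0b}
#1 dst[0x02+2] := {0x87,0xf4}
#2 dst[0x15+5] := {0x74,0x28,0xc9,0xa3,0x7b}
#3 dst[0x1c+8] := {0x97,0xb6,0x87,0xf4,0x6d,0x0f,0x52,0x85}
query mem[0x02]=0x87, mem[0x23]=0x85, mem[0x03]=0xf4, mem[0x09]=0x0b, mem[0x1e]=0x87

MEM[0x02,0x23,0x03,0x09,0x1e] = 87 85 f4 0b 87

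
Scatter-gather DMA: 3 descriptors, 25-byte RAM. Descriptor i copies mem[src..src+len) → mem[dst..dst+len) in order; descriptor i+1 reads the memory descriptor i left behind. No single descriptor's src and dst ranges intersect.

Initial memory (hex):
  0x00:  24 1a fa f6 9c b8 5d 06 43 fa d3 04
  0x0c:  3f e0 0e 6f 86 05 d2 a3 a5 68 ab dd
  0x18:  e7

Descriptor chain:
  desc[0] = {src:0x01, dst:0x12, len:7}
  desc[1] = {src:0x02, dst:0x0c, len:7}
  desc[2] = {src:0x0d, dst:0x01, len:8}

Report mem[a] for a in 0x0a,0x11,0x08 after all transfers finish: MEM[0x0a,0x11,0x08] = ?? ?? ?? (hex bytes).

MEM[0x0a,0x11,0x08] = d3 06 f6

#0 dst[0x12+7] := {0x1a,0xfa,0xf6,0x9c,0xb8,0x5d,0x06}
#1 dst[0x0c+7] := {0xfa,0xf6,0x9c,0xb8,0x5d,0x06,0x43}
#2 dst[0x01+8] := {0xf6,0x9c,0xb8,0x5d,0x06,0x43,0xfa,0xf6}
query mem[0x0a]=0xd3, mem[0x11]=0x06, mem[0x08]=0xf6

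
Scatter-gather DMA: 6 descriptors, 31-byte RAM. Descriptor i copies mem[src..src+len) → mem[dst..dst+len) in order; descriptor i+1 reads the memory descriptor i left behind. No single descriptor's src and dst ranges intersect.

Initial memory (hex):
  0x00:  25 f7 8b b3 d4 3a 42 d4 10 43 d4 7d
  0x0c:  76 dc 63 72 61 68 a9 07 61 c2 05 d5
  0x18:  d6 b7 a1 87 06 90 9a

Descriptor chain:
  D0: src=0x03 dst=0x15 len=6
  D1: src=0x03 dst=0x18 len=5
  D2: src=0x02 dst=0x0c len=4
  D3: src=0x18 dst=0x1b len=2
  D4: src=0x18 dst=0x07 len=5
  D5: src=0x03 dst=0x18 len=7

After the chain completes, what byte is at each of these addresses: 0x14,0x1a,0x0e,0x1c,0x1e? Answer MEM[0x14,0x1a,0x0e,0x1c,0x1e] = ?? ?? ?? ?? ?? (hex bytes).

#0 dst[0x15+6] := {0xb3,0xd4,0x3a,0x42,0xd4,0x10}
#1 dst[0x18+5] := {0xb3,0xd4,0x3a,0x42,0xd4}
#2 dst[0x0c+4] := {0x8b,0xb3,0xd4,0x3a}
#3 dst[0x1b+2] := {0xb3,0xd4}
#4 dst[0x07+5] := {0xb3,0xd4,0x3a,0xb3,0xd4}
#5 dst[0x18+7] := {0xb3,0xd4,0x3a,0x42,0xb3,0xd4,0x3a}
query mem[0x14]=0x61, mem[0x1a]=0x3a, mem[0x0e]=0xd4, mem[0x1c]=0xb3, mem[0x1e]=0x3a

MEM[0x14,0x1a,0x0e,0x1c,0x1e] = 61 3a d4 b3 3a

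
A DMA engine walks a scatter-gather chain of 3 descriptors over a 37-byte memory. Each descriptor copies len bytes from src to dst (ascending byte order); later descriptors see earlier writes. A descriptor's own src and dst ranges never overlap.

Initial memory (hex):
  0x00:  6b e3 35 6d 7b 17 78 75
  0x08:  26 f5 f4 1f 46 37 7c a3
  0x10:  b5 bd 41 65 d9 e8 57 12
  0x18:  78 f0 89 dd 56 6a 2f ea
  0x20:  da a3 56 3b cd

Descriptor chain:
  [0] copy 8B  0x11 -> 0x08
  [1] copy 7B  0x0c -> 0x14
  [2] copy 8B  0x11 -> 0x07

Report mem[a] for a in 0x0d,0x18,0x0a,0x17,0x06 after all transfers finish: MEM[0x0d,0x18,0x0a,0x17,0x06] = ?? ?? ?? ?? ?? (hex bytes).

MEM[0x0d,0x18,0x0a,0x17,0x06] = 78 b5 e8 78 78

#0 dst[0x08+8] := {0xbd,0x41,0x65,0xd9,0xe8,0x57,0x12,0x78}
#1 dst[0x14+7] := {0xe8,0x57,0x12,0x78,0xb5,0xbd,0x41}
#2 dst[0x07+8] := {0xbd,0x41,0x65,0xe8,0x57,0x12,0x78,0xb5}
query mem[0x0d]=0x78, mem[0x18]=0xb5, mem[0x0a]=0xe8, mem[0x17]=0x78, mem[0x06]=0x78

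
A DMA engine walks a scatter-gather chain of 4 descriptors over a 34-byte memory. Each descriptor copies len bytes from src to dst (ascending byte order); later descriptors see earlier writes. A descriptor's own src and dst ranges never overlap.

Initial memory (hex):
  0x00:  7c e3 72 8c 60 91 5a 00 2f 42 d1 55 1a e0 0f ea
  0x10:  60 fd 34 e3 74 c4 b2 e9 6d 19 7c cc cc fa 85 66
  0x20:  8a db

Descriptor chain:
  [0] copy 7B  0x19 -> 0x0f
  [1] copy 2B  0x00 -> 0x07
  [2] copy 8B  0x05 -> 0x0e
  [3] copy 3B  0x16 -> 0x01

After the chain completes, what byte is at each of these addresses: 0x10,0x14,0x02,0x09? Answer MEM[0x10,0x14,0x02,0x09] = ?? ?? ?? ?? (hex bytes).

MEM[0x10,0x14,0x02,0x09] = 7c 55 e9 42

#0 dst[0x0f+7] := {0x19,0x7c,0xcc,0xcc,0xfa,0x85,0x66}
#1 dst[0x07+2] := {0x7c,0xe3}
#2 dst[0x0e+8] := {0x91,0x5a,0x7c,0xe3,0x42,0xd1,0x55,0x1a}
#3 dst[0x01+3] := {0xb2,0xe9,0x6d}
query mem[0x10]=0x7c, mem[0x14]=0x55, mem[0x02]=0xe9, mem[0x09]=0x42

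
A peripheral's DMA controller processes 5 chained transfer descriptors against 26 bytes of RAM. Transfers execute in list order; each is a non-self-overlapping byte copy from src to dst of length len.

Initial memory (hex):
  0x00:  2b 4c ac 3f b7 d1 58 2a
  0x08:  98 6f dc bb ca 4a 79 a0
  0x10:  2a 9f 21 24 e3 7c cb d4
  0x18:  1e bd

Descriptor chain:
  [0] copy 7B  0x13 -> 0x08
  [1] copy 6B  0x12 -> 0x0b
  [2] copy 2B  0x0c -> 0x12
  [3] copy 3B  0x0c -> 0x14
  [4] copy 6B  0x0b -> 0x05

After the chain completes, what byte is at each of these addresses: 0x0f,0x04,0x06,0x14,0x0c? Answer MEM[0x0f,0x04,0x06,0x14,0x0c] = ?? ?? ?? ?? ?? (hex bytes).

[0] 0x13->0x08 len=7 : 24 e3 7c cb d4 1e bd
[1] 0x12->0x0b len=6 : 21 24 e3 7c cb d4
[2] 0x0c->0x12 len=2 : 24 e3
[3] 0x0c->0x14 len=3 : 24 e3 7c
[4] 0x0b->0x05 len=6 : 21 24 e3 7c cb d4
query mem[0x0f]=0xcb, mem[0x04]=0xb7, mem[0x06]=0x24, mem[0x14]=0x24, mem[0x0c]=0x24

MEM[0x0f,0x04,0x06,0x14,0x0c] = cb b7 24 24 24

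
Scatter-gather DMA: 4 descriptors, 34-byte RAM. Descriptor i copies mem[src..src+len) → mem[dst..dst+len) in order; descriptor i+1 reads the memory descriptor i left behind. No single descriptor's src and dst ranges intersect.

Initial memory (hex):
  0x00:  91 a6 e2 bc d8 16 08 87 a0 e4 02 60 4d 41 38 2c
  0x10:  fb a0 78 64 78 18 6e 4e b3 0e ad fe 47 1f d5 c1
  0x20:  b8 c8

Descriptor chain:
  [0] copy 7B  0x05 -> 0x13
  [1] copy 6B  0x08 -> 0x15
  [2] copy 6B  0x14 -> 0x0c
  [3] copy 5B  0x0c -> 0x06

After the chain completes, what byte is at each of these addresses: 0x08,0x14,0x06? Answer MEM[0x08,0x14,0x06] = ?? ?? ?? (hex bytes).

#0 dst[0x13+7] := {0x16,0x08,0x87,0xa0,0xe4,0x02,0x60}
#1 dst[0x15+6] := {0xa0,0xe4,0x02,0x60,0x4d,0x41}
#2 dst[0x0c+6] := {0x08,0xa0,0xe4,0x02,0x60,0x4d}
#3 dst[0x06+5] := {0x08,0xa0,0xe4,0x02,0x60}
query mem[0x08]=0xe4, mem[0x14]=0x08, mem[0x06]=0x08

MEM[0x08,0x14,0x06] = e4 08 08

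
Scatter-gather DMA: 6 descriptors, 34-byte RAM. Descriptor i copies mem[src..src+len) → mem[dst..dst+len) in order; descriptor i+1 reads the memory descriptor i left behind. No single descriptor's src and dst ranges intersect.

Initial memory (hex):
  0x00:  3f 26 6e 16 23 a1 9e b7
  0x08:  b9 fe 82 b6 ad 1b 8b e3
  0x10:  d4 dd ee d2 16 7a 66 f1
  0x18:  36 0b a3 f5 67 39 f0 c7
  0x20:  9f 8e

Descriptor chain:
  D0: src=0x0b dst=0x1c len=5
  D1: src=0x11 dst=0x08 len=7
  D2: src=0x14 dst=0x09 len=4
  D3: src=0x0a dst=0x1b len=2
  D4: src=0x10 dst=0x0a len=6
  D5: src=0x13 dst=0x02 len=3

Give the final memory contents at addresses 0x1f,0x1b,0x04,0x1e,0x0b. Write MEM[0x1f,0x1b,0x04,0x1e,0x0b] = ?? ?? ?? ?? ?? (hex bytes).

  after D0: wrote 5B at 0x1c = b6ad1b8be3
  after D1: wrote 7B at 0x08 = ddeed2167a66f1
  after D2: wrote 4B at 0x09 = 167a66f1
  after D3: wrote 2B at 0x1b = 7a66
  after D4: wrote 6B at 0x0a = d4ddeed2167a
  after D5: wrote 3B at 0x02 = d2167a
query mem[0x1f]=0x8b, mem[0x1b]=0x7a, mem[0x04]=0x7a, mem[0x1e]=0x1b, mem[0x0b]=0xdd

MEM[0x1f,0x1b,0x04,0x1e,0x0b] = 8b 7a 7a 1b dd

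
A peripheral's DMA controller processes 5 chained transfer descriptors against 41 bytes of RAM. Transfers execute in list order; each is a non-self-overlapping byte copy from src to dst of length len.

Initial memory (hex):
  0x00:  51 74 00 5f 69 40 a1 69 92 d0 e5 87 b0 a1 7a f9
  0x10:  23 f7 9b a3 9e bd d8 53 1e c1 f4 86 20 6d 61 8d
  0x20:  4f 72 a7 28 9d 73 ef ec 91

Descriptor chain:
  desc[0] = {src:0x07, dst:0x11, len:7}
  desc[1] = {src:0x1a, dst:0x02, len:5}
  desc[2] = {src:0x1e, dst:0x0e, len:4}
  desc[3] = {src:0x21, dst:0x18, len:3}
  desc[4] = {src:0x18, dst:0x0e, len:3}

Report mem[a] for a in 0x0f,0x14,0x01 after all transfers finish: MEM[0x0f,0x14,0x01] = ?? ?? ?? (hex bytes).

#0 dst[0x11+7] := {0x69,0x92,0xd0,0xe5,0x87,0xb0,0xa1}
#1 dst[0x02+5] := {0xf4,0x86,0x20,0x6d,0x61}
#2 dst[0x0e+4] := {0x61,0x8d,0x4f,0x72}
#3 dst[0x18+3] := {0x72,0xa7,0x28}
#4 dst[0x0e+3] := {0x72,0xa7,0x28}
query mem[0x0f]=0xa7, mem[0x14]=0xe5, mem[0x01]=0x74

MEM[0x0f,0x14,0x01] = a7 e5 74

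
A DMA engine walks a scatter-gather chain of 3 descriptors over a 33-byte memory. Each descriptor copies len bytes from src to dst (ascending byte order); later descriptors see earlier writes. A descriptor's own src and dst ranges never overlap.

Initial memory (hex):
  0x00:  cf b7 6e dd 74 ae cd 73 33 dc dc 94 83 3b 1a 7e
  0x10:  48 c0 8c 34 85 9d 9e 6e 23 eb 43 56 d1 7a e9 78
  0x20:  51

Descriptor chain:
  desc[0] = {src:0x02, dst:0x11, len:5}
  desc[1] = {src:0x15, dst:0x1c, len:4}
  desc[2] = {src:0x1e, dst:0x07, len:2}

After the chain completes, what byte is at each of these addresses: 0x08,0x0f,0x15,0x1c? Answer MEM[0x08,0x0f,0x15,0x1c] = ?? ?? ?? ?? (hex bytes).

  after D0: wrote 5B at 0x11 = 6edd74aecd
  after D1: wrote 4B at 0x1c = cd9e6e23
  after D2: wrote 2B at 0x07 = 6e23
query mem[0x08]=0x23, mem[0x0f]=0x7e, mem[0x15]=0xcd, mem[0x1c]=0xcd

MEM[0x08,0x0f,0x15,0x1c] = 23 7e cd cd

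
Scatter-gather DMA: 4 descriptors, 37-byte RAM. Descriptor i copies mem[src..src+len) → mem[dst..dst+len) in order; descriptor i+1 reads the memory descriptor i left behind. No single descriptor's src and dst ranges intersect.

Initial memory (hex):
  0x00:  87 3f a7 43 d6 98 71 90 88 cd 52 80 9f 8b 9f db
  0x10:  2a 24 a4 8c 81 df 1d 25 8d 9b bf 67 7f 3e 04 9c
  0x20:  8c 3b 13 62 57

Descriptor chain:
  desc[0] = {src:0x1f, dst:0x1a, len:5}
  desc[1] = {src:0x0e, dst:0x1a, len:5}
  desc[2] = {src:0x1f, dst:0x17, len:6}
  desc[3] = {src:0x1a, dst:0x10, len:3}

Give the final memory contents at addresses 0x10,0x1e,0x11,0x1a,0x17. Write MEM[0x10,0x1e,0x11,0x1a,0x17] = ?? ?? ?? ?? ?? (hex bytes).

MEM[0x10,0x1e,0x11,0x1a,0x17] = 13 a4 62 13 9c

  after D0: wrote 5B at 0x1a = 9c8c3b1362
  after D1: wrote 5B at 0x1a = 9fdb2a24a4
  after D2: wrote 6B at 0x17 = 9c8c3b136257
  after D3: wrote 3B at 0x10 = 136257
query mem[0x10]=0x13, mem[0x1e]=0xa4, mem[0x11]=0x62, mem[0x1a]=0x13, mem[0x17]=0x9c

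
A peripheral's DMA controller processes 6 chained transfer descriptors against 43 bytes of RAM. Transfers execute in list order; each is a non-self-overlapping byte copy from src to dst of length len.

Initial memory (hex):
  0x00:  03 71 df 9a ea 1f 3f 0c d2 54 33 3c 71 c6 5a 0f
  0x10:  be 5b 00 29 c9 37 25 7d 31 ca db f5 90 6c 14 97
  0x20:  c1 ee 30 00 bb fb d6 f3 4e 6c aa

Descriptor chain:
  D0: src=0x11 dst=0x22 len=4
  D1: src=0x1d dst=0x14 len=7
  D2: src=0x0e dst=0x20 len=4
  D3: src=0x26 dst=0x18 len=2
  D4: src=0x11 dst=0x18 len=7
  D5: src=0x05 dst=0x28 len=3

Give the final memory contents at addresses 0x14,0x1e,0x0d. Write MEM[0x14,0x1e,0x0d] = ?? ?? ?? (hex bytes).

MEM[0x14,0x1e,0x0d] = 6c c1 c6

#0 dst[0x22+4] := {0x5b,0x00,0x29,0xc9}
#1 dst[0x14+7] := {0x6c,0x14,0x97,0xc1,0xee,0x5b,0x00}
#2 dst[0x20+4] := {0x5a,0x0f,0xbe,0x5b}
#3 dst[0x18+2] := {0xd6,0xf3}
#4 dst[0x18+7] := {0x5b,0x00,0x29,0x6c,0x14,0x97,0xc1}
#5 dst[0x28+3] := {0x1f,0x3f,0x0c}
query mem[0x14]=0x6c, mem[0x1e]=0xc1, mem[0x0d]=0xc6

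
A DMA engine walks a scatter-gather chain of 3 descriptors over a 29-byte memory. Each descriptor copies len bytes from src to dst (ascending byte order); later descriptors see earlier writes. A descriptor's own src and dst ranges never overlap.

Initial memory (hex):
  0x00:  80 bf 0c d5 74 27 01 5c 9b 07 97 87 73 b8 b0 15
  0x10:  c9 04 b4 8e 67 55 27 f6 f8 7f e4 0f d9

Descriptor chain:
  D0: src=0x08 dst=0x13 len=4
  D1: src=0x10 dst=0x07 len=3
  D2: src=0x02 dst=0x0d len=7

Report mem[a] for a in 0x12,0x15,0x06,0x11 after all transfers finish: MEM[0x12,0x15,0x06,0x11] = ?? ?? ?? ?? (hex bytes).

D0: mem[0x13..0x16] <- [9b 07 97 87]
D1: mem[0x07..0x09] <- [c9 04 b4]
D2: mem[0x0d..0x13] <- [0c d5 74 27 01 c9 04]
query mem[0x12]=0xc9, mem[0x15]=0x97, mem[0x06]=0x01, mem[0x11]=0x01

MEM[0x12,0x15,0x06,0x11] = c9 97 01 01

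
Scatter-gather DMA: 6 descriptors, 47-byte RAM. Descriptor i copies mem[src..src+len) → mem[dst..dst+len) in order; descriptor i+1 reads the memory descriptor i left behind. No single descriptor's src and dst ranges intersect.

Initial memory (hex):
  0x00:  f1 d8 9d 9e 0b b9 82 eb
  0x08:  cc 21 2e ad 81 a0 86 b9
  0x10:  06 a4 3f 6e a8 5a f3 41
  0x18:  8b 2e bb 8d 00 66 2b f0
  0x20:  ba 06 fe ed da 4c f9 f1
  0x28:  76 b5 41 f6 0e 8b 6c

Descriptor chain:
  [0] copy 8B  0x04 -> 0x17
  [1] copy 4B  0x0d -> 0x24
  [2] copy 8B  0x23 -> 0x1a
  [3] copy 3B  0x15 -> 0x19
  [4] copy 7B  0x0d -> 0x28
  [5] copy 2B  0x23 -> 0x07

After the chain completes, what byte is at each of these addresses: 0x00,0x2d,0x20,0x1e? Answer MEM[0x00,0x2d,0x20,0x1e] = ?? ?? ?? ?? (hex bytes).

MEM[0x00,0x2d,0x20,0x1e] = f1 3f b5 06

[0] 0x04->0x17 len=8 : 0b b9 82 eb cc 21 2e ad
[1] 0x0d->0x24 len=4 : a0 86 b9 06
[2] 0x23->0x1a len=8 : ed a0 86 b9 06 76 b5 41
[3] 0x15->0x19 len=3 : 5a f3 0b
[4] 0x0d->0x28 len=7 : a0 86 b9 06 a4 3f 6e
[5] 0x23->0x07 len=2 : ed a0
query mem[0x00]=0xf1, mem[0x2d]=0x3f, mem[0x20]=0xb5, mem[0x1e]=0x06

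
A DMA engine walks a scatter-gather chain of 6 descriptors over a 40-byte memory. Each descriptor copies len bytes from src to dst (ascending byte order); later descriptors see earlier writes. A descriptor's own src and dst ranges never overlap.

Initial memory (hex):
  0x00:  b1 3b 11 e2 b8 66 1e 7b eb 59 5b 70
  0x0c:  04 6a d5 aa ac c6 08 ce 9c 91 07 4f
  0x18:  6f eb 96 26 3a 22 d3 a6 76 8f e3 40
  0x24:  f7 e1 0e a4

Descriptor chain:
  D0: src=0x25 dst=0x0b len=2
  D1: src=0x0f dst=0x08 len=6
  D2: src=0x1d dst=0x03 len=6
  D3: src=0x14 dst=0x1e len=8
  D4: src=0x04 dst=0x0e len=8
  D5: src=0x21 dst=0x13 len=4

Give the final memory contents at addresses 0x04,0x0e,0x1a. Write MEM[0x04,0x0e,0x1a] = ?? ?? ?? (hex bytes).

MEM[0x04,0x0e,0x1a] = d3 d3 96

  after D0: wrote 2B at 0x0b = e10e
  after D1: wrote 6B at 0x08 = aaacc608ce9c
  after D2: wrote 6B at 0x03 = 22d3a6768fe3
  after D3: wrote 8B at 0x1e = 9c91074f6feb9626
  after D4: wrote 8B at 0x0e = d3a6768fe3acc608
  after D5: wrote 4B at 0x13 = 4f6feb96
query mem[0x04]=0xd3, mem[0x0e]=0xd3, mem[0x1a]=0x96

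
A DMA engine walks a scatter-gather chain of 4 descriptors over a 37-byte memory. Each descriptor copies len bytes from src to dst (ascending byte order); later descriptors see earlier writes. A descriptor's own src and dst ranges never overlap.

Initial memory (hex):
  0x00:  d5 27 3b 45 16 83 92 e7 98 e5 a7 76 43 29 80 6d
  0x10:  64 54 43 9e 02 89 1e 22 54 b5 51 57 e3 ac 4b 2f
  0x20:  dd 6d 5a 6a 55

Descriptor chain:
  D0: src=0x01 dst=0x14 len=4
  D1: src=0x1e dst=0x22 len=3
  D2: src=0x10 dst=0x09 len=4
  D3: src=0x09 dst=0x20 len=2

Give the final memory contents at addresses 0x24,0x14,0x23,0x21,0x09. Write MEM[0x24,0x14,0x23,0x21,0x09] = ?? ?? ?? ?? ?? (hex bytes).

D0: mem[0x14..0x17] <- [27 3b 45 16]
D1: mem[0x22..0x24] <- [4b 2f dd]
D2: mem[0x09..0x0c] <- [64 54 43 9e]
D3: mem[0x20..0x21] <- [64 54]
query mem[0x24]=0xdd, mem[0x14]=0x27, mem[0x23]=0x2f, mem[0x21]=0x54, mem[0x09]=0x64

MEM[0x24,0x14,0x23,0x21,0x09] = dd 27 2f 54 64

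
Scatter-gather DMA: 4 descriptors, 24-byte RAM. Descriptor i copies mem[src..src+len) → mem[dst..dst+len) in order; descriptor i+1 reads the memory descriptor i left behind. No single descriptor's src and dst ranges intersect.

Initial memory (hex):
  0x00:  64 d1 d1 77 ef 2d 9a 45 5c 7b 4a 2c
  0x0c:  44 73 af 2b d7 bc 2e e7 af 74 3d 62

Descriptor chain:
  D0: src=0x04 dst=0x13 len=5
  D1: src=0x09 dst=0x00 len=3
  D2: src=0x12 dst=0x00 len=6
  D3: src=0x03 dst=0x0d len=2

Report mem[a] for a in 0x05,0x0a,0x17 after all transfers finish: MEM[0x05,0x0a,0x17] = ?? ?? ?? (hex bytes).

D0: mem[0x13..0x17] <- [ef 2d 9a 45 5c]
D1: mem[0x00..0x02] <- [7b 4a 2c]
D2: mem[0x00..0x05] <- [2e ef 2d 9a 45 5c]
D3: mem[0x0d..0x0e] <- [9a 45]
query mem[0x05]=0x5c, mem[0x0a]=0x4a, mem[0x17]=0x5c

MEM[0x05,0x0a,0x17] = 5c 4a 5c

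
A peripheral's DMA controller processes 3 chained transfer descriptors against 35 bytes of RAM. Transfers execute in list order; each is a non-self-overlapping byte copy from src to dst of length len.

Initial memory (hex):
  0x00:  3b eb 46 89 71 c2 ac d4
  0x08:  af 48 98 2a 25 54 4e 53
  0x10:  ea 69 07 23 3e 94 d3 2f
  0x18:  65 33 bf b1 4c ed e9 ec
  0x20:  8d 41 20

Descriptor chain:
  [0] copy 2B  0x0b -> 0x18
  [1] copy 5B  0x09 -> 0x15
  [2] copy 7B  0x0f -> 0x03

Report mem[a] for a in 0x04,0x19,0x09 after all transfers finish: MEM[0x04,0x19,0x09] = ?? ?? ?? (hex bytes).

MEM[0x04,0x19,0x09] = ea 54 48

[0] 0x0b->0x18 len=2 : 2a 25
[1] 0x09->0x15 len=5 : 48 98 2a 25 54
[2] 0x0f->0x03 len=7 : 53 ea 69 07 23 3e 48
query mem[0x04]=0xea, mem[0x19]=0x54, mem[0x09]=0x48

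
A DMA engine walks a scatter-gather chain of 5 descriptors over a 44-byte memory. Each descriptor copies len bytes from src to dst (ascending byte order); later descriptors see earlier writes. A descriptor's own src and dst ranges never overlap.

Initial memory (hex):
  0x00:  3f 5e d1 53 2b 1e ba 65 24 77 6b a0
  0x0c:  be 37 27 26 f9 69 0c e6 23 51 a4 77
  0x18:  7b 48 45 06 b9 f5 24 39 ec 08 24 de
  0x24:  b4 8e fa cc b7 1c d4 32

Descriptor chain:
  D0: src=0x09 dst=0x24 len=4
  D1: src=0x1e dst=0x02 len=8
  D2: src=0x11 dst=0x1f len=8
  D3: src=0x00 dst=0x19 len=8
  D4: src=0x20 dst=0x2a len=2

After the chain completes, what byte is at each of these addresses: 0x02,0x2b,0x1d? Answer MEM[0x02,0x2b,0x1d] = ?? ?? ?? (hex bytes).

MEM[0x02,0x2b,0x1d] = 24 e6 ec

[0] 0x09->0x24 len=4 : 77 6b a0 be
[1] 0x1e->0x02 len=8 : 24 39 ec 08 24 de 77 6b
[2] 0x11->0x1f len=8 : 69 0c e6 23 51 a4 77 7b
[3] 0x00->0x19 len=8 : 3f 5e 24 39 ec 08 24 de
[4] 0x20->0x2a len=2 : de e6
query mem[0x02]=0x24, mem[0x2b]=0xe6, mem[0x1d]=0xec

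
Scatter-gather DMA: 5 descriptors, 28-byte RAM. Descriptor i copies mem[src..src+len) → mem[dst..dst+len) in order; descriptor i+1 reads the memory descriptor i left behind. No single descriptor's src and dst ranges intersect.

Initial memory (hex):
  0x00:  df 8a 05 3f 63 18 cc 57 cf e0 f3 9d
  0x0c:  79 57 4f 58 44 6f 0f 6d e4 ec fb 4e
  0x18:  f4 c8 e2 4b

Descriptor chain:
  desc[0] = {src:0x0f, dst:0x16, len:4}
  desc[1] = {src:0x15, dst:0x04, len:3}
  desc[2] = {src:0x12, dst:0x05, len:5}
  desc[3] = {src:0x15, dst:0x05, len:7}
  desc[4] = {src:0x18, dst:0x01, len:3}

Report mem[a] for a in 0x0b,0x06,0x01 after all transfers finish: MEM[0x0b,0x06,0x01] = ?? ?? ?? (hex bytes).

D0: mem[0x16..0x19] <- [58 44 6f 0f]
D1: mem[0x04..0x06] <- [ec 58 44]
D2: mem[0x05..0x09] <- [0f 6d e4 ec 58]
D3: mem[0x05..0x0b] <- [ec 58 44 6f 0f e2 4b]
D4: mem[0x01..0x03] <- [6f 0f e2]
query mem[0x0b]=0x4b, mem[0x06]=0x58, mem[0x01]=0x6f

MEM[0x0b,0x06,0x01] = 4b 58 6f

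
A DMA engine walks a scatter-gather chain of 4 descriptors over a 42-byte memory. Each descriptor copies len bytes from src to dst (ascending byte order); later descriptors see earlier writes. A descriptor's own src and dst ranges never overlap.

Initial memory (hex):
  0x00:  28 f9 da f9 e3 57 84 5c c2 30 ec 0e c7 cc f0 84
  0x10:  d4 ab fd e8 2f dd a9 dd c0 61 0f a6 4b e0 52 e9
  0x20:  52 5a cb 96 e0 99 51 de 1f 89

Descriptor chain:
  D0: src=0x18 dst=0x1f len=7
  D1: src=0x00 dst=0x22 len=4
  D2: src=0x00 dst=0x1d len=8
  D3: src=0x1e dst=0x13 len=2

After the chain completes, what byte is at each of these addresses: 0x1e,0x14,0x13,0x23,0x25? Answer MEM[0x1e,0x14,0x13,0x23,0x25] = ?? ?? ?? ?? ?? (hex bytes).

  after D0: wrote 7B at 0x1f = c0610fa64be052
  after D1: wrote 4B at 0x22 = 28f9daf9
  after D2: wrote 8B at 0x1d = 28f9daf9e357845c
  after D3: wrote 2B at 0x13 = f9da
query mem[0x1e]=0xf9, mem[0x14]=0xda, mem[0x13]=0xf9, mem[0x23]=0x84, mem[0x25]=0xf9

MEM[0x1e,0x14,0x13,0x23,0x25] = f9 da f9 84 f9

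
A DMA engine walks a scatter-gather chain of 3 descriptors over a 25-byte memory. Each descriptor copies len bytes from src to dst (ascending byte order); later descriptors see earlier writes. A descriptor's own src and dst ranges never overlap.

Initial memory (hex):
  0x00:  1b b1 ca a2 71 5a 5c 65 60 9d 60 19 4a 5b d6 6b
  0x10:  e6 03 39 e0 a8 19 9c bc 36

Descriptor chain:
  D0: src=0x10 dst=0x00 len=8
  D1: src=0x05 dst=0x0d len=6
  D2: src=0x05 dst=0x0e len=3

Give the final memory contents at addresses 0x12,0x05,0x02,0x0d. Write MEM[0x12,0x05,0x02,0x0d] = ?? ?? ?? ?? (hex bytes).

D0: mem[0x00..0x07] <- [e6 03 39 e0 a8 19 9c bc]
D1: mem[0x0d..0x12] <- [19 9c bc 60 9d 60]
D2: mem[0x0e..0x10] <- [19 9c bc]
query mem[0x12]=0x60, mem[0x05]=0x19, mem[0x02]=0x39, mem[0x0d]=0x19

MEM[0x12,0x05,0x02,0x0d] = 60 19 39 19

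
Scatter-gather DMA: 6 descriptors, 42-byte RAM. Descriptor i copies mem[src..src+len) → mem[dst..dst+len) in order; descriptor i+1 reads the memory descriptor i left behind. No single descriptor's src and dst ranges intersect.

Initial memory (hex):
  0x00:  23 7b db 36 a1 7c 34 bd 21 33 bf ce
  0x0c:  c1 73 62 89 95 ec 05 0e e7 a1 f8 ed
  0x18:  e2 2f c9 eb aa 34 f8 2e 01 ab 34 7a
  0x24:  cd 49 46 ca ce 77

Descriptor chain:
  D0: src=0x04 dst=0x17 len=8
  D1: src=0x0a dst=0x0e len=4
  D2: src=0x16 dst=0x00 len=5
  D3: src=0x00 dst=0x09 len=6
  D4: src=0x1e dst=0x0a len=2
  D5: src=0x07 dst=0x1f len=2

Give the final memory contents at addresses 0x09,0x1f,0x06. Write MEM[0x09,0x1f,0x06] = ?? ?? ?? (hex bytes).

MEM[0x09,0x1f,0x06] = f8 bd 34

#0 dst[0x17+8] := {0xa1,0x7c,0x34,0xbd,0x21,0x33,0xbf,0xce}
#1 dst[0x0e+4] := {0xbf,0xce,0xc1,0x73}
#2 dst[0x00+5] := {0xf8,0xa1,0x7c,0x34,0xbd}
#3 dst[0x09+6] := {0xf8,0xa1,0x7c,0x34,0xbd,0x7c}
#4 dst[0x0a+2] := {0xce,0x2e}
#5 dst[0x1f+2] := {0xbd,0x21}
query mem[0x09]=0xf8, mem[0x1f]=0xbd, mem[0x06]=0x34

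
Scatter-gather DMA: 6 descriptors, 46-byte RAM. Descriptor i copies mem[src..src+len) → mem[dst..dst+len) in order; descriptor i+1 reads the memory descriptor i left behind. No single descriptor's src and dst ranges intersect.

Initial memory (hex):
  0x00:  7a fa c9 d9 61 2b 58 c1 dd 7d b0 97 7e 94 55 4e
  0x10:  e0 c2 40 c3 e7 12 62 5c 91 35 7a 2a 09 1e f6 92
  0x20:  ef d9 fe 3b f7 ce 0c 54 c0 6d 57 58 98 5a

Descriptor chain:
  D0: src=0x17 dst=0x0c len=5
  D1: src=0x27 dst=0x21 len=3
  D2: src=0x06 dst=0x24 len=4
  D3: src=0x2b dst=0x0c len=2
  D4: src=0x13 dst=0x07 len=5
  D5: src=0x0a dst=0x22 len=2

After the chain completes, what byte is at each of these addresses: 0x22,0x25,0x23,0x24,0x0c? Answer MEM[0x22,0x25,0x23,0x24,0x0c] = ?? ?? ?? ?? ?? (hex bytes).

[0] 0x17->0x0c len=5 : 5c 91 35 7a 2a
[1] 0x27->0x21 len=3 : 54 c0 6d
[2] 0x06->0x24 len=4 : 58 c1 dd 7d
[3] 0x2b->0x0c len=2 : 58 98
[4] 0x13->0x07 len=5 : c3 e7 12 62 5c
[5] 0x0a->0x22 len=2 : 62 5c
query mem[0x22]=0x62, mem[0x25]=0xc1, mem[0x23]=0x5c, mem[0x24]=0x58, mem[0x0c]=0x58

MEM[0x22,0x25,0x23,0x24,0x0c] = 62 c1 5c 58 58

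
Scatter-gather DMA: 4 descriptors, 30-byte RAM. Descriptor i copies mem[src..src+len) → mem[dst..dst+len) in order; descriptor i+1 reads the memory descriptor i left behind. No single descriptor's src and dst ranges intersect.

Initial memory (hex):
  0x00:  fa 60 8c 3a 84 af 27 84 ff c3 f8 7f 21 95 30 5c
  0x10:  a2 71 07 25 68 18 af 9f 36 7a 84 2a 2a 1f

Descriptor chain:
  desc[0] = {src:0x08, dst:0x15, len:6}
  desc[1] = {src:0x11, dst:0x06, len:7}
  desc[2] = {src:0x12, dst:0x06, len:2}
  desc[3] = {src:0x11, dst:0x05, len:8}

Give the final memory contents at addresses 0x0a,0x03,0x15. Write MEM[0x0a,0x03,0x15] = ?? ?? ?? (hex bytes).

MEM[0x0a,0x03,0x15] = c3 3a ff

[0] 0x08->0x15 len=6 : ff c3 f8 7f 21 95
[1] 0x11->0x06 len=7 : 71 07 25 68 ff c3 f8
[2] 0x12->0x06 len=2 : 07 25
[3] 0x11->0x05 len=8 : 71 07 25 68 ff c3 f8 7f
query mem[0x0a]=0xc3, mem[0x03]=0x3a, mem[0x15]=0xff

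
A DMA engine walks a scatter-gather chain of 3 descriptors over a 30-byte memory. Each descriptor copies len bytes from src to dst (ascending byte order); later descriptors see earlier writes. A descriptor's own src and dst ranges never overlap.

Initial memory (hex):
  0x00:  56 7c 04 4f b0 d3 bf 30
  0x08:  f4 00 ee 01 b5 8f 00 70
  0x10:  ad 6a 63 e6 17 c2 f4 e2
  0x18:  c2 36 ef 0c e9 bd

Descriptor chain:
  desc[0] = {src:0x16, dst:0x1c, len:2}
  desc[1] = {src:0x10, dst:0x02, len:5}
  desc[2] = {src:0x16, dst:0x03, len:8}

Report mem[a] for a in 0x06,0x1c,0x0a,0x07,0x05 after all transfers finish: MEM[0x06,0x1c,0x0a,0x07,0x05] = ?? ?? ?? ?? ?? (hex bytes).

MEM[0x06,0x1c,0x0a,0x07,0x05] = 36 f4 e2 ef c2

  after D0: wrote 2B at 0x1c = f4e2
  after D1: wrote 5B at 0x02 = ad6a63e617
  after D2: wrote 8B at 0x03 = f4e2c236ef0cf4e2
query mem[0x06]=0x36, mem[0x1c]=0xf4, mem[0x0a]=0xe2, mem[0x07]=0xef, mem[0x05]=0xc2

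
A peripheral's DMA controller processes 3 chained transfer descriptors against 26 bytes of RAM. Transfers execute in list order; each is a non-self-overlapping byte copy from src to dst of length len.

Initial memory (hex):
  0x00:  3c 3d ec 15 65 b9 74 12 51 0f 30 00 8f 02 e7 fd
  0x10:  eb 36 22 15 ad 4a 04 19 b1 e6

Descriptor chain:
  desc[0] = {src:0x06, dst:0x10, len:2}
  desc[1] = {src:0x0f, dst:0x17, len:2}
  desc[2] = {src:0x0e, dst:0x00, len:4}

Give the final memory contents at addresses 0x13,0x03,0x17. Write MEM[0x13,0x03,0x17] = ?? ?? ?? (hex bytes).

D0: mem[0x10..0x11] <- [74 12]
D1: mem[0x17..0x18] <- [fd 74]
D2: mem[0x00..0x03] <- [e7 fd 74 12]
query mem[0x13]=0x15, mem[0x03]=0x12, mem[0x17]=0xfd

MEM[0x13,0x03,0x17] = 15 12 fd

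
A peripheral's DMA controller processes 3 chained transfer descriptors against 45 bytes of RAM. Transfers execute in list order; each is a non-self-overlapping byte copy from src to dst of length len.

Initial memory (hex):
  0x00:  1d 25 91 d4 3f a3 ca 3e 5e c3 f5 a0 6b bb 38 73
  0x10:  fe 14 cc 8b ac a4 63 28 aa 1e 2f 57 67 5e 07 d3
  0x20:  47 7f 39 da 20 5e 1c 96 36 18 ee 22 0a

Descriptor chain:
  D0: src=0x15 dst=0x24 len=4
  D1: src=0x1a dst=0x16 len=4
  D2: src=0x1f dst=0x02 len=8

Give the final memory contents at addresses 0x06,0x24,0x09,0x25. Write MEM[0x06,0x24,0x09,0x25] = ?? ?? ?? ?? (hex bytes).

MEM[0x06,0x24,0x09,0x25] = da a4 28 63

[0] 0x15->0x24 len=4 : a4 63 28 aa
[1] 0x1a->0x16 len=4 : 2f 57 67 5e
[2] 0x1f->0x02 len=8 : d3 47 7f 39 da a4 63 28
query mem[0x06]=0xda, mem[0x24]=0xa4, mem[0x09]=0x28, mem[0x25]=0x63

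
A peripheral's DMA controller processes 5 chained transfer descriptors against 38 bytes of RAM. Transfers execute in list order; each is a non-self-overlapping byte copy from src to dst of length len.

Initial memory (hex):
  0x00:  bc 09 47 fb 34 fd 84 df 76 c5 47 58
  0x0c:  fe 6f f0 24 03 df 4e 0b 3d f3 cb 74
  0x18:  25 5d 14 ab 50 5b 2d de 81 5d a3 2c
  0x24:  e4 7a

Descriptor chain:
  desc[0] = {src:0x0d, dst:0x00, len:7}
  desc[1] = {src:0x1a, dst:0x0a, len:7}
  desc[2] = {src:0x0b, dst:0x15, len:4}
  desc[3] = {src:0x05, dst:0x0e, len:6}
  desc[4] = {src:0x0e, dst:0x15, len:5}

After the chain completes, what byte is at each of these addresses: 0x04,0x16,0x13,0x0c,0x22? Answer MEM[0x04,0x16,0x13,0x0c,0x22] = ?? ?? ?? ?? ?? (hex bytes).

D0: mem[0x00..0x06] <- [6f f0 24 03 df 4e 0b]
D1: mem[0x0a..0x10] <- [14 ab 50 5b 2d de 81]
D2: mem[0x15..0x18] <- [ab 50 5b 2d]
D3: mem[0x0e..0x13] <- [4e 0b df 76 c5 14]
D4: mem[0x15..0x19] <- [4e 0b df 76 c5]
query mem[0x04]=0xdf, mem[0x16]=0x0b, mem[0x13]=0x14, mem[0x0c]=0x50, mem[0x22]=0xa3

MEM[0x04,0x16,0x13,0x0c,0x22] = df 0b 14 50 a3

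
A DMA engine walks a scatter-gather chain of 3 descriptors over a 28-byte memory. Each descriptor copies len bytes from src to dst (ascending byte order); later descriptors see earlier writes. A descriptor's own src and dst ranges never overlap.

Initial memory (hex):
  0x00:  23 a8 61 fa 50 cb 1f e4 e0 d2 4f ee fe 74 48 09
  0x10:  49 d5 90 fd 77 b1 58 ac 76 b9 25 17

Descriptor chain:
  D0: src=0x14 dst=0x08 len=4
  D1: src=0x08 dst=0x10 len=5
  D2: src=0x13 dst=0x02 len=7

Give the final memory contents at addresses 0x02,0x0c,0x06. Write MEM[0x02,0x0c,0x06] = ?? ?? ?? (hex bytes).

MEM[0x02,0x0c,0x06] = ac fe ac

[0] 0x14->0x08 len=4 : 77 b1 58 ac
[1] 0x08->0x10 len=5 : 77 b1 58 ac fe
[2] 0x13->0x02 len=7 : ac fe b1 58 ac 76 b9
query mem[0x02]=0xac, mem[0x0c]=0xfe, mem[0x06]=0xac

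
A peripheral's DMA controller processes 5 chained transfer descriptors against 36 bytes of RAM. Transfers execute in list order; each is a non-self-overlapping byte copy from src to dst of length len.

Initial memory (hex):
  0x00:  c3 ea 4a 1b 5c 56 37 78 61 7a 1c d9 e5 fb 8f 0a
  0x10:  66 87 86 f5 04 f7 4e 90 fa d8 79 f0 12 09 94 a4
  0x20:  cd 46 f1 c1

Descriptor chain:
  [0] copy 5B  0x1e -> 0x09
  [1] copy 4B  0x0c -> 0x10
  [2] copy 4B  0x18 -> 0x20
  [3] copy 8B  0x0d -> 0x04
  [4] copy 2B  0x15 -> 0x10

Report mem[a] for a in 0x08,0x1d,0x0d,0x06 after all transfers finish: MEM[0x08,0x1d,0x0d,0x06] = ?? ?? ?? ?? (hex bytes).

D0: mem[0x09..0x0d] <- [94 a4 cd 46 f1]
D1: mem[0x10..0x13] <- [46 f1 8f 0a]
D2: mem[0x20..0x23] <- [fa d8 79 f0]
D3: mem[0x04..0x0b] <- [f1 8f 0a 46 f1 8f 0a 04]
D4: mem[0x10..0x11] <- [f7 4e]
query mem[0x08]=0xf1, mem[0x1d]=0x09, mem[0x0d]=0xf1, mem[0x06]=0x0a

MEM[0x08,0x1d,0x0d,0x06] = f1 09 f1 0a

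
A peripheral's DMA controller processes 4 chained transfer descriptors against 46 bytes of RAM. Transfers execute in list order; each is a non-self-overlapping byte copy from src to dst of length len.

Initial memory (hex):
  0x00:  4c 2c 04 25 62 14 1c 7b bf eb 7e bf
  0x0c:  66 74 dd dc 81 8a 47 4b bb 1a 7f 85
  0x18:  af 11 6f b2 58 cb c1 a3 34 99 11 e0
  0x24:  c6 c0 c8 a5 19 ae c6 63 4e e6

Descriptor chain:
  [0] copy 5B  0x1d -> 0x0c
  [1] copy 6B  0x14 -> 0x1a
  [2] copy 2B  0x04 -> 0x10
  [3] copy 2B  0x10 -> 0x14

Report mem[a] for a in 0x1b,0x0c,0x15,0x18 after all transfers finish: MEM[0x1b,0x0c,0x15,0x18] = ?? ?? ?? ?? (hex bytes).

MEM[0x1b,0x0c,0x15,0x18] = 1a cb 14 af

  after D0: wrote 5B at 0x0c = cbc1a33499
  after D1: wrote 6B at 0x1a = bb1a7f85af11
  after D2: wrote 2B at 0x10 = 6214
  after D3: wrote 2B at 0x14 = 6214
query mem[0x1b]=0x1a, mem[0x0c]=0xcb, mem[0x15]=0x14, mem[0x18]=0xaf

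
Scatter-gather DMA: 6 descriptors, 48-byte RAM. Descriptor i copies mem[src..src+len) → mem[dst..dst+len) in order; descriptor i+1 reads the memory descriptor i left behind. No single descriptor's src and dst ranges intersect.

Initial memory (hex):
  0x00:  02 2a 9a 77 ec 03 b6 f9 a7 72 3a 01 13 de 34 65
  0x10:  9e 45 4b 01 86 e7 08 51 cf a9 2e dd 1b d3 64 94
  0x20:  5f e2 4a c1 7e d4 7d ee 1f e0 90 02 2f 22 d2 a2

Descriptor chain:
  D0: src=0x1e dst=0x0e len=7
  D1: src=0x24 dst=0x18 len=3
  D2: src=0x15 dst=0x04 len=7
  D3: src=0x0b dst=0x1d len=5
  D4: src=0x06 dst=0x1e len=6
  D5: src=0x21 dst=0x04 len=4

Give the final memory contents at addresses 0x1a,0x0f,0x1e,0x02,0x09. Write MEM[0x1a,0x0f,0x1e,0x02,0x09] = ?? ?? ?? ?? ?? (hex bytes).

[0] 0x1e->0x0e len=7 : 64 94 5f e2 4a c1 7e
[1] 0x24->0x18 len=3 : 7e d4 7d
[2] 0x15->0x04 len=7 : e7 08 51 7e d4 7d dd
[3] 0x0b->0x1d len=5 : 01 13 de 64 94
[4] 0x06->0x1e len=6 : 51 7e d4 7d dd 01
[5] 0x21->0x04 len=4 : 7d dd 01 7e
query mem[0x1a]=0x7d, mem[0x0f]=0x94, mem[0x1e]=0x51, mem[0x02]=0x9a, mem[0x09]=0x7d

MEM[0x1a,0x0f,0x1e,0x02,0x09] = 7d 94 51 9a 7d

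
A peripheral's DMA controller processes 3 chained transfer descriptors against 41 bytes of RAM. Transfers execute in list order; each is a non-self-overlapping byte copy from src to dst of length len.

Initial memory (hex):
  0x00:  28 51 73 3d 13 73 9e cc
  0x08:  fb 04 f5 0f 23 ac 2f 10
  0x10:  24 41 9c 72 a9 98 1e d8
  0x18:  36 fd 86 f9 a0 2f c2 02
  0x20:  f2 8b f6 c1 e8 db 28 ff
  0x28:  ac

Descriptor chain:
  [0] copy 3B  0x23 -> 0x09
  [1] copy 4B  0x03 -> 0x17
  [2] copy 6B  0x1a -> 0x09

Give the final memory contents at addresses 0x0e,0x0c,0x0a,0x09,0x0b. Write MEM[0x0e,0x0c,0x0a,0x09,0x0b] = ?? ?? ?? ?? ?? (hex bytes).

MEM[0x0e,0x0c,0x0a,0x09,0x0b] = 02 2f f9 9e a0

D0: mem[0x09..0x0b] <- [c1 e8 db]
D1: mem[0x17..0x1a] <- [3d 13 73 9e]
D2: mem[0x09..0x0e] <- [9e f9 a0 2f c2 02]
query mem[0x0e]=0x02, mem[0x0c]=0x2f, mem[0x0a]=0xf9, mem[0x09]=0x9e, mem[0x0b]=0xa0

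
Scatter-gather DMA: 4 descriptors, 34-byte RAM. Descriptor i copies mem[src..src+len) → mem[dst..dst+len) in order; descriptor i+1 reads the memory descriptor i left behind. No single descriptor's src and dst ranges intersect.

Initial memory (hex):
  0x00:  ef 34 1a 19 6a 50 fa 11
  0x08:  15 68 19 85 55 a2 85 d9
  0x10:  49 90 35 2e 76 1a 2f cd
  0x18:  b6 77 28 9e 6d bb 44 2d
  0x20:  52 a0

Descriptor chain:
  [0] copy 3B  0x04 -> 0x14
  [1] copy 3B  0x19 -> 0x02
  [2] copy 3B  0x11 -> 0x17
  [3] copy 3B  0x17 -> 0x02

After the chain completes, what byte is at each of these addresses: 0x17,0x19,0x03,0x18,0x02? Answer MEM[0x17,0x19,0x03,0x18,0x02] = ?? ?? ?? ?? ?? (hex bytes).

MEM[0x17,0x19,0x03,0x18,0x02] = 90 2e 35 35 90

D0: mem[0x14..0x16] <- [6a 50 fa]
D1: mem[0x02..0x04] <- [77 28 9e]
D2: mem[0x17..0x19] <- [90 35 2e]
D3: mem[0x02..0x04] <- [90 35 2e]
query mem[0x17]=0x90, mem[0x19]=0x2e, mem[0x03]=0x35, mem[0x18]=0x35, mem[0x02]=0x90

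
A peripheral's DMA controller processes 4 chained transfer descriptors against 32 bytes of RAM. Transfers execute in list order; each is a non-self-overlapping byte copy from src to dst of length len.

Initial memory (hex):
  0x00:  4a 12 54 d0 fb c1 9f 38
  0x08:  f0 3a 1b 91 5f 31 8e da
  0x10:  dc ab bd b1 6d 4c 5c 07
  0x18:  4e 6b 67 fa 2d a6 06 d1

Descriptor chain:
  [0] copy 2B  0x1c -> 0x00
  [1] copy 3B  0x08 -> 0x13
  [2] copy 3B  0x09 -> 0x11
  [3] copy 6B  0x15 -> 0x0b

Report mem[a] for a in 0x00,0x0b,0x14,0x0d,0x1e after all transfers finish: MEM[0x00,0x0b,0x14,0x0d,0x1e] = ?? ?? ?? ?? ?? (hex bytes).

#0 dst[0x00+2] := {0x2d,0xa6}
#1 dst[0x13+3] := {0xf0,0x3a,0x1b}
#2 dst[0x11+3] := {0x3a,0x1b,0x91}
#3 dst[0x0b+6] := {0x1b,0x5c,0x07,0x4e,0x6b,0x67}
query mem[0x00]=0x2d, mem[0x0b]=0x1b, mem[0x14]=0x3a, mem[0x0d]=0x07, mem[0x1e]=0x06

MEM[0x00,0x0b,0x14,0x0d,0x1e] = 2d 1b 3a 07 06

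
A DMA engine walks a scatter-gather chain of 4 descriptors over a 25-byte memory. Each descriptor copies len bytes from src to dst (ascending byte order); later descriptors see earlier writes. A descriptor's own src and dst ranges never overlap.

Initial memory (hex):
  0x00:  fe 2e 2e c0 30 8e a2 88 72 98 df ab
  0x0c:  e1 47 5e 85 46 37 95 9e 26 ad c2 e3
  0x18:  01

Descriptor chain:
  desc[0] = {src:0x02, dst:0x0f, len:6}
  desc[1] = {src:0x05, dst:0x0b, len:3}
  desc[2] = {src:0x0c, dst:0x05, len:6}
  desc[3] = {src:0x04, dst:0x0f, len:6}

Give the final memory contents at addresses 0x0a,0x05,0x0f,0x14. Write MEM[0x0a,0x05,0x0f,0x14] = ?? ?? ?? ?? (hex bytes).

[0] 0x02->0x0f len=6 : 2e c0 30 8e a2 88
[1] 0x05->0x0b len=3 : 8e a2 88
[2] 0x0c->0x05 len=6 : a2 88 5e 2e c0 30
[3] 0x04->0x0f len=6 : 30 a2 88 5e 2e c0
query mem[0x0a]=0x30, mem[0x05]=0xa2, mem[0x0f]=0x30, mem[0x14]=0xc0

MEM[0x0a,0x05,0x0f,0x14] = 30 a2 30 c0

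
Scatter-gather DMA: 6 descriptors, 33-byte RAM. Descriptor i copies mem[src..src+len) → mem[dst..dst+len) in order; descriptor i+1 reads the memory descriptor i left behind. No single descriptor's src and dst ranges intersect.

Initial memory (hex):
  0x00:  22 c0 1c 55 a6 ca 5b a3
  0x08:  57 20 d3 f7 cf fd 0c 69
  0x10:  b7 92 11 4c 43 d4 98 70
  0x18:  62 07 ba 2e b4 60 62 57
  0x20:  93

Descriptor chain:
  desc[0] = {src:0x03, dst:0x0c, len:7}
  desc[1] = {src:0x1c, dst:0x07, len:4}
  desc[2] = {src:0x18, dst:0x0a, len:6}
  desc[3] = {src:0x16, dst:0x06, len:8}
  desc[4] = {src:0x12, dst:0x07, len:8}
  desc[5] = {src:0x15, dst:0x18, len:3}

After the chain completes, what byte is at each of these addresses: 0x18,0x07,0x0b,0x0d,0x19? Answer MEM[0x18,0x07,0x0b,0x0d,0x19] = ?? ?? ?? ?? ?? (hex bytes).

MEM[0x18,0x07,0x0b,0x0d,0x19] = d4 20 98 62 98

  after D0: wrote 7B at 0x0c = 55a6ca5ba35720
  after D1: wrote 4B at 0x07 = b4606257
  after D2: wrote 6B at 0x0a = 6207ba2eb460
  after D3: wrote 8B at 0x06 = 98706207ba2eb460
  after D4: wrote 8B at 0x07 = 204c43d498706207
  after D5: wrote 3B at 0x18 = d49870
query mem[0x18]=0xd4, mem[0x07]=0x20, mem[0x0b]=0x98, mem[0x0d]=0x62, mem[0x19]=0x98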